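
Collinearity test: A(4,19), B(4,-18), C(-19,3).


4*(-18-3) + 4*(3-19) - 19*(19+ 18)
= -84 - 64 - 703 = -851

No, not collinear (determinant = -851)


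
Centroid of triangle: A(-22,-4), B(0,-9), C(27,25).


Gx = (-22+0+27)/3 = 5/3 = 1.6667
Gy = (-4- 9+25)/3 = 12/3 = 4.0000

G = (1.6667, 4.0000)


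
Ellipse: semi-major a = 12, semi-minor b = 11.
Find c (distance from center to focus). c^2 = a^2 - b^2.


c^2 = 12^2 - 11^2 = 144 - 121 = 23
c = sqrt(23) = 4.7958

c = 4.7958


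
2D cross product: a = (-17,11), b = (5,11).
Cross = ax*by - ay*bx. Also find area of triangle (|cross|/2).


cross = -17*11 - 11*5 = -187 - 55 = -242
Triangle area = |-242|/2 = 242/2 = 121.0000

cross = -242, triangle area = 121.0000


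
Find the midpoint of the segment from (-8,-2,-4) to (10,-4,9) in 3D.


Mx = (-8+10)/2 = 1.0000
My = (-2- 4)/2 = -3.0000
Mz = (-4+9)/2 = 2.5000

M = (1.0000, -3.0000, 2.5000)


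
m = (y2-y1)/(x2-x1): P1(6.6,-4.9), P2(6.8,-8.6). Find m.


dy = -8.6 + 4.9 = -3.7
dx = 6.8 - 6.6 = 0.2
m = -3.7/0.2 = -18.5000

m = -18.5000


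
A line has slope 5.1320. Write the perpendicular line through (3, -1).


Perpendicular slope = -1/m1 = -1/5.1320 = -0.1949
b2 = y0 - m2*x0 = -1 + 3/5.1320 = -1 + 0.5846 = -0.4154

y = -0.1949x - 0.4154


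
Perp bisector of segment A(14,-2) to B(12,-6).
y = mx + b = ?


Midpoint = (13, -4)
Slope of AB = dy/dx = -4/(-2) = 2.0000
Perp slope = -dx/dy = -2/4 = -0.5000
b = My - (perp slope)*Mx = -4 + (-2*13)/(-4) = -4 + 6.5000 = 2.5000

y = -0.5000x + 2.5000


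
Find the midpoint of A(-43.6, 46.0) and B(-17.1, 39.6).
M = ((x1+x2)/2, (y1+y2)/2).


Mx = (-43.6 - 17.1)/2 = -60.7/2 = -30.3500
My = (46.0 + 39.6)/2 = 85.6/2 = 42.8000

(-30.3500, 42.8000)


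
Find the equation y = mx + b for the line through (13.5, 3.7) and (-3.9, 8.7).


m = (5)/(-17.4) = -0.2874
b = y1 - m*x1 = 3.7 - (5*13.5)/(-17.4) = 3.7 + 3.8793 = 7.5793

y = -0.2874x + 7.5793


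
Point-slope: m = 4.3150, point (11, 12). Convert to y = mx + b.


y - 12 = 4.3150(x - 11)
y = 4.3150x + 12 - 4.3150*11
y = 4.3150x - 35.4650

y = 4.3150x - 35.4650


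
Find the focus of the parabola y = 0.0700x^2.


a = 0.0700
4a = 0.2800
focus = (0, 1/0.2800) = (0, 3.5714)

Focus = (0, 3.5714)


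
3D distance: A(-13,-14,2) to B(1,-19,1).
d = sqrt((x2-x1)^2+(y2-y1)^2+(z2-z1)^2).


dx=14, dy=-5, dz=-1
d = sqrt(196+25+1) = sqrt(222) = 14.8997

14.8997


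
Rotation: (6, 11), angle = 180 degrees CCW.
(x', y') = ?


cos(180) = -1, sin(180) = 0
x' = 6*(-1) - 11*0 = -6
y' = 6*0 + 11*(-1) = -11

(-6, -11)


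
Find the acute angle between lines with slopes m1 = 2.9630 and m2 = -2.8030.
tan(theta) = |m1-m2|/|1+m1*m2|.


m1-m2 = 5.766
1+m1*m2 = -7.305289
tan(theta) = |5.766/(-7.305289)| = 0.789291
theta = arctan(|5.766/(-7.305289)|) = 38.2837 degrees (acute angle)

38.2837 degrees


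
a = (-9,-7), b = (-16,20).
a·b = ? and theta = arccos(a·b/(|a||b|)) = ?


a·b = -9*(-16) - 7*20 = 144 - 140 = 4
|a| = sqrt(81+49) = 11.4018
|b| = sqrt(256+400) = 25.6125
cos(theta) = 4/(sqrt(130)*sqrt(656)) = 4/sqrt(85280) = 0.013697
theta = arccos(4/sqrt(85280)) = 89.2152 degrees

a·b = 4, theta = 89.2152 deg


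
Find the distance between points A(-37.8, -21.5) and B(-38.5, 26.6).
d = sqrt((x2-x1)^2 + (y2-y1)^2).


dx = -38.5 + 37.8 = -0.7
dy = 26.6 + 21.5 = 48.1
d = sqrt(0.49 + 2313.61) = sqrt(2314.1) = 48.1051

48.1051


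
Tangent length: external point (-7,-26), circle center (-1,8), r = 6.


d = sqrt((-7+ 1)^2 + (-26-8)^2) = sqrt(36+1156) = 34.5254
L = sqrt(1192.0000 - 36) = sqrt(1156.0000) = 34.0000

34.0000


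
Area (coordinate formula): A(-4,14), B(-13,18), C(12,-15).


-4*(18+ 15) = -132
-13*(-15-14) = 377
12*(14-18) = -48
sum = 197
Area = |197|/2 = 98.5000

98.5000 sq units


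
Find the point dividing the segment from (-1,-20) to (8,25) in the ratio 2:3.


Px = (2*8 + 3*(-1))/5 = 13/5 = 2.6000
Py = (2*25 + 3*(-20))/5 = -10/5 = -2.0000

P = (2.6000, -2.0000)


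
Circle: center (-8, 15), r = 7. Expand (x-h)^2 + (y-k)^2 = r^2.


(x+ 8)^2 + (y-15)^2 = 7^2
D = -2h = 16, E = -2k = -30
F = h^2+k^2-r^2 = 64+225-49 = 240

x^2 + y^2 + 16x - 30y + 240 = 0


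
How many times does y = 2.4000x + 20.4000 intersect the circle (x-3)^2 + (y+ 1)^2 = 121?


Substitute y = 2.4000x + 20.4000: (x-3)^2 + (2.4000x+20.4000+ 1)^2 = 121
Expand to Ax^2 + Bx + C = 0, where b-k = 21.4
A = 1+m^2 = 6.76
B = 2(m(b-k) - h) = 2(2.4000*21.4 - 3) = 96.72
C = h^2 + (b-k)^2 - r^2 = 9 + 457.96 - 121 = 345.96
disc = B^2-4AC = 9354.7584 - 9354.7584 = 0
disc = 0

1 intersection point (tangent)


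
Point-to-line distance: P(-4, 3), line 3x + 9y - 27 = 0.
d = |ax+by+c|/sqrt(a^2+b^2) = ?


|3*(-4) + 9*3 - 27| = |-12| = 12
sqrt(9 + 81) = sqrt(90) = 9.4868
d = 12/sqrt(90) = 1.2649

1.2649


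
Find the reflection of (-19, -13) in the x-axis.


Reflection rule for x-axis: (x, -y)
(-19, -13) -> (-19, 13)

(-19, 13)


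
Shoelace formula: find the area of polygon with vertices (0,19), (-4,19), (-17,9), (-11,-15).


sum(xi*y_{i+1}) = 0*19 - 4*9 - 17*(-15) - 11*19 = 10
sum(yi*x_{i+1}) = 19*(-4) + 19*(-17) + 9*(-11) - 15*0 = -498
Area = |10 + 498|/2 = 508/2 = 254.0000

254.0000 sq units


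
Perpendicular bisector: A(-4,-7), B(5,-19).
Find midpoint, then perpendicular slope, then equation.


Midpoint = (0.5, -13)
Slope of AB = dy/dx = -12/9 = -1.3333
Perp slope = -dx/dy = 9/12 = 0.7500
b = My - (perp slope)*Mx = -13 + (9*0.5)/(-12) = -13 - 0.3750 = -13.3750

y = 0.7500x - 13.3750


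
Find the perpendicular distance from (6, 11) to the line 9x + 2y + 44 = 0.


|9*6 + 2*11 + 44| = |120| = 120
sqrt(81 + 4) = sqrt(85) = 9.2195
d = 120/sqrt(85) = 13.0158

13.0158


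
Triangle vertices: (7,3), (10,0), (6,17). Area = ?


7*(0-17) = -119
10*(17-3) = 140
6*(3-0) = 18
sum = 39
Area = |39|/2 = 19.5000

19.5000 sq units


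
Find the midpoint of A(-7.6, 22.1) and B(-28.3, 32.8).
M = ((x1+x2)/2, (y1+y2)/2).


Mx = (-7.6 - 28.3)/2 = -35.9/2 = -17.9500
My = (22.1 + 32.8)/2 = 54.9/2 = 27.4500

(-17.9500, 27.4500)


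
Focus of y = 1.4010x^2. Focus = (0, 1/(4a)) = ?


a = 1.4010
4a = 5.6040
focus = (0, 1/5.6040) = (0, 0.1784)

Focus = (0, 0.1784)


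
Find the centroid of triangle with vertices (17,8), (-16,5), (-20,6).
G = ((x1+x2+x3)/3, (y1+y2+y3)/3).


Gx = (17- 16- 20)/3 = -19/3 = -6.3333
Gy = (8+5+6)/3 = 19/3 = 6.3333

G = (-6.3333, 6.3333)


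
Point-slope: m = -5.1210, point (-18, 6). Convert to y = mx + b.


y - 6 = -5.1210(x + 18)
y = -5.1210x + 6 + 5.1210*(-18)
y = -5.1210x - 86.1780

y = -5.1210x - 86.1780


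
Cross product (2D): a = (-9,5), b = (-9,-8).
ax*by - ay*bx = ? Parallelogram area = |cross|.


cross = -9*(-8) - 5*(-9) = 72 + 45 = 117
Parallelogram area = |117| = 117

cross = 117, parallelogram area = 117


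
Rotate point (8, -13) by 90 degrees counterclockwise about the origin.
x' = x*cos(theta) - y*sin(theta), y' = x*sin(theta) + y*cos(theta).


cos(90) = 0, sin(90) = 1
x' = 8*0 + 13*1 = 13
y' = 8*1 - 13*0 = 8

(13, 8)


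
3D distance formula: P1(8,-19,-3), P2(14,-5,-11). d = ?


dx=6, dy=14, dz=-8
d = sqrt(36+196+64) = sqrt(296) = 17.2047

17.2047


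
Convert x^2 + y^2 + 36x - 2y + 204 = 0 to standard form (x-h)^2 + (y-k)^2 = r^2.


h = -D/2 = -36/2 = -18
k = -E/2 = 2/2 = 1
r^2 = h^2 + k^2 - F = 324 + 1 - 204 = 121
r = 11

Center (-18, 1), radius = 11


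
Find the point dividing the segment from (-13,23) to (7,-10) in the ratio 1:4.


Px = (1*7 + 4*(-13))/5 = -45/5 = -9.0000
Py = (1*(-10) + 4*23)/5 = 82/5 = 16.4000

P = (-9.0000, 16.4000)


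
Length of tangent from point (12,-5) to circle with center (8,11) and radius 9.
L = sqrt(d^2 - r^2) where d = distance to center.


d = sqrt((12-8)^2 + (-5-11)^2) = sqrt(16+256) = 16.4924
L = sqrt(272.0000 - 81) = sqrt(191.0000) = 13.8203

13.8203


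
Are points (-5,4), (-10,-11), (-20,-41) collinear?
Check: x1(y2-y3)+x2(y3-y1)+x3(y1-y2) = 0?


-5*(-11+ 41) - 10*(-41-4) - 20*(4+ 11)
= -150 + 450 - 300 = 0

Yes, collinear (determinant = 0)


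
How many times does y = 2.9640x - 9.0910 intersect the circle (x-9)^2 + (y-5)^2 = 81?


Substitute y = 2.9640x - 9.0910: (x-9)^2 + (2.9640x- 9.0910-5)^2 = 81
Expand to Ax^2 + Bx + C = 0, where b-k = -14.091
A = 1+m^2 = 9.785296
B = 2(m(b-k) - h) = 2(2.9640*(-14.091) - 9) = -101.531448
C = h^2 + (b-k)^2 - r^2 = 81 + 198.556281 - 81 = 198.556281
disc = B^2-4AC = 10308.6349 - 7771.7279 = 2536.9070
disc > 0

2 intersection points


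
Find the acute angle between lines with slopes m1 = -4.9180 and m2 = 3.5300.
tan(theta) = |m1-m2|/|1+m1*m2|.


m1-m2 = -8.448
1+m1*m2 = -16.36054
tan(theta) = |-8.448/(-16.36054)| = 0.516364
theta = arctan(|-8.448/(-16.36054)|) = 27.3102 degrees (acute angle)

27.3102 degrees


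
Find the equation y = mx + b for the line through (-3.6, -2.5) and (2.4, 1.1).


m = (3.6)/(6.0) = 0.6000
b = y1 - m*x1 = -2.5 - (3.6*(-3.6))/(6.0) = -2.5 + 2.1600 = -0.3400

y = 0.6000x - 0.3400


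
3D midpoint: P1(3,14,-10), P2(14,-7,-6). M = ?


Mx = (3+14)/2 = 8.5000
My = (14- 7)/2 = 3.5000
Mz = (-10- 6)/2 = -8.0000

M = (8.5000, 3.5000, -8.0000)


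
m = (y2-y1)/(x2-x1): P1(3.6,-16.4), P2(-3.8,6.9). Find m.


dy = 6.9 + 16.4 = 23.3
dx = -3.8 - 3.6 = -7.4
m = 23.3/(-7.4) = -3.1486

m = -3.1486


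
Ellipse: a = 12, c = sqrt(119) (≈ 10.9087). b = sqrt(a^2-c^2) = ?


b^2 = 12^2 - (sqrt(119))^2 = 144 - 119 = 25
b = sqrt(25) = 5

b = 5


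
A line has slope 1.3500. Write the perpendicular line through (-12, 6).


Perpendicular slope = -1/m1 = -1/1.3500 = -0.7407
b2 = y0 - m2*x0 = 6 - 12/1.3500 = 6 - 8.8889 = -2.8889

y = -0.7407x - 2.8889


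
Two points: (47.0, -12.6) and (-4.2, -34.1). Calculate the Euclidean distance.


dx = -4.2 - 47.0 = -51.2
dy = -34.1 + 12.6 = -21.5
d = sqrt(2621.44 + 462.25) = sqrt(3083.69) = 55.5310

55.5310


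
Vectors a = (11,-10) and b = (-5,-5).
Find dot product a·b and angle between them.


a·b = 11*(-5) - 10*(-5) = -55 + 50 = -5
|a| = sqrt(121+100) = 14.8661
|b| = sqrt(25+25) = 7.0711
cos(theta) = -5/(sqrt(221)*sqrt(50)) = -5/sqrt(11050) = -0.047565
theta = arccos(-5/sqrt(11050)) = 92.7263 degrees

a·b = -5, theta = 92.7263 deg


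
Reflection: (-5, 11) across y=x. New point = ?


Reflection rule for y=x: (y, x)
(-5, 11) -> (11, -5)

(11, -5)


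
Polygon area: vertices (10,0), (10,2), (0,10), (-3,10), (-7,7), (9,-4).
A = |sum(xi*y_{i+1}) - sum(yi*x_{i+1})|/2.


sum(xi*y_{i+1}) = 10*2 + 10*10 + 0*10 - 3*7 - 7*(-4) + 9*0 = 127
sum(yi*x_{i+1}) = 0*10 + 2*0 + 10*(-3) + 10*(-7) + 7*9 - 4*10 = -77
Area = |127 + 77|/2 = 204/2 = 102.0000

102.0000 sq units


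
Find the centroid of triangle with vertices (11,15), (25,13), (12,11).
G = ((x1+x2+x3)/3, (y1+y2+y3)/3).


Gx = (11+25+12)/3 = 48/3 = 16.0000
Gy = (15+13+11)/3 = 39/3 = 13.0000

G = (16.0000, 13.0000)


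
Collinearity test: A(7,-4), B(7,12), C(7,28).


7*(12-28) + 7*(28+ 4) + 7*(-4-12)
= -112 + 224 - 112 = 0

Yes, collinear (determinant = 0)


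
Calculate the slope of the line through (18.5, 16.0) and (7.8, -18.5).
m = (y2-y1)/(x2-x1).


dy = -18.5 - 16.0 = -34.5
dx = 7.8 - 18.5 = -10.7
m = -34.5/(-10.7) = 3.2243

m = 3.2243


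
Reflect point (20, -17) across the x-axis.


Reflection rule for x-axis: (x, -y)
(20, -17) -> (20, 17)

(20, 17)


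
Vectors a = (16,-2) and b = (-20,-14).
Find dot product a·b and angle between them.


a·b = 16*(-20) - 2*(-14) = -320 + 28 = -292
|a| = sqrt(256+4) = 16.1245
|b| = sqrt(400+196) = 24.4131
cos(theta) = -292/(sqrt(260)*sqrt(596)) = -292/sqrt(154960) = -0.741776
theta = arccos(-292/sqrt(154960)) = 137.8830 degrees

a·b = -292, theta = 137.8830 deg


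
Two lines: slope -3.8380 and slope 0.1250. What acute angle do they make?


m1-m2 = -3.963
1+m1*m2 = 0.52025
tan(theta) = |-3.963/0.52025| = 7.617492
theta = arctan(|-3.963/0.52025|) = 82.5212 degrees (acute angle)

82.5212 degrees


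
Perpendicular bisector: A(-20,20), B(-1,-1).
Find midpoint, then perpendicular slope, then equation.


Midpoint = (-10.5, 9.5)
Slope of AB = dy/dx = -21/19 = -1.1053
Perp slope = -dx/dy = 19/21 = 0.9048
b = My - (perp slope)*Mx = 9.5 + (19*(-10.5))/(-21) = 9.5 + 9.5000 = 19.0000

y = 0.9048x + 19.0000


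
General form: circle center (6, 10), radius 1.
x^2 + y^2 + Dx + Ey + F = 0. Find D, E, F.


(x-6)^2 + (y-10)^2 = 1^2
D = -2h = -12, E = -2k = -20
F = h^2+k^2-r^2 = 36+100-1 = 135

D = -12, E = -20, F = 135


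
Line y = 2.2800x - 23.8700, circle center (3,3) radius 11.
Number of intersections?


Substitute y = 2.2800x - 23.8700: (x-3)^2 + (2.2800x- 23.8700-3)^2 = 121
Expand to Ax^2 + Bx + C = 0, where b-k = -26.87
A = 1+m^2 = 6.1984
B = 2(m(b-k) - h) = 2(2.2800*(-26.87) - 3) = -128.5272
C = h^2 + (b-k)^2 - r^2 = 9 + 721.9969 - 121 = 609.9969
disc = B^2-4AC = 16519.2411 - 15124.0191 = 1395.2220
disc > 0

2 intersection points


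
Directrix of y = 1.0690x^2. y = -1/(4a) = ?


a = 1.0690
1/(4a) = 0.2339
directrix: y = -0.2339 = -0.2339

y = -0.2339


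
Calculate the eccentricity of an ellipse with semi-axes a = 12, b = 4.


c = sqrt(144-16) = sqrt(128) = 11.3137
e = c/a = sqrt(128)/12 = 0.9428

e = 0.9428


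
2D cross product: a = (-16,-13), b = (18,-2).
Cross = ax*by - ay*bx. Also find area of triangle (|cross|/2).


cross = -16*(-2) + 13*18 = 32 + 234 = 266
Triangle area = |266|/2 = 266/2 = 133.0000

cross = 266, triangle area = 133.0000


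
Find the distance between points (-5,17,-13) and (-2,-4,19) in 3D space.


dx=3, dy=-21, dz=32
d = sqrt(9+441+1024) = sqrt(1474) = 38.3927

38.3927


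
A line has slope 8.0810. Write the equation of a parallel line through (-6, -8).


Parallel lines have equal slopes.
m2 = 8.0810
b2 = -8 - 8.0810*(-6) = 40.4860

y = 8.0810x + 40.4860


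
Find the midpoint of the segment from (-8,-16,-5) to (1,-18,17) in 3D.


Mx = (-8+1)/2 = -3.5000
My = (-16- 18)/2 = -17.0000
Mz = (-5+17)/2 = 6.0000

M = (-3.5000, -17.0000, 6.0000)


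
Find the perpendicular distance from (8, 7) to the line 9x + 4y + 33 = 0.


|9*8 + 4*7 + 33| = |133| = 133
sqrt(81 + 16) = sqrt(97) = 9.8489
d = 133/sqrt(97) = 13.5041

13.5041


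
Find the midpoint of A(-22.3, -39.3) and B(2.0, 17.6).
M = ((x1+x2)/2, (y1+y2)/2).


Mx = (-22.3 + 2.0)/2 = -20.3/2 = -10.1500
My = (-39.3 + 17.6)/2 = -21.7/2 = -10.8500

(-10.1500, -10.8500)


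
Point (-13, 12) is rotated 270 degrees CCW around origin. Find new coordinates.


cos(270) = 0, sin(270) = -1
x' = -13*0 - 12*(-1) = 12
y' = -13*(-1) + 12*0 = 13

(12, 13)


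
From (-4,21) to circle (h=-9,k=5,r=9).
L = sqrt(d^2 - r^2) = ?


d = sqrt((-4+ 9)^2 + (21-5)^2) = sqrt(25+256) = 16.7631
L = sqrt(281.0000 - 81) = sqrt(200.0000) = 14.1421

14.1421


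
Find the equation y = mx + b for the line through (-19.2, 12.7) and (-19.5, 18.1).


m = (5.4)/(-0.3) = -18.0000
b = y1 - m*x1 = 12.7 - (5.4*(-19.2))/(-0.3) = 12.7 - 345.6000 = -332.9000

y = -18.0000x - 332.9000


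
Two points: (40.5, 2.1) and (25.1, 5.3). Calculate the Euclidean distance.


dx = 25.1 - 40.5 = -15.4
dy = 5.3 - 2.1 = 3.2
d = sqrt(237.16 + 10.24) = sqrt(247.4) = 15.7290

15.7290


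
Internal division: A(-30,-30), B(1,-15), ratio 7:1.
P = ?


Px = (7*1 + 1*(-30))/8 = -23/8 = -2.8750
Py = (7*(-15) + 1*(-30))/8 = -135/8 = -16.8750

P = (-2.8750, -16.8750)


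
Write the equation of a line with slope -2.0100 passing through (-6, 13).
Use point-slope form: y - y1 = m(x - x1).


y - 13 = -2.0100(x + 6)
y = -2.0100x + 13 + 2.0100*(-6)
y = -2.0100x + 0.9400

y = -2.0100x + 0.9400


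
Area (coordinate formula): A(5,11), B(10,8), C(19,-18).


5*(8+ 18) = 130
10*(-18-11) = -290
19*(11-8) = 57
sum = -103
Area = |-103|/2 = 51.5000

51.5000 sq units


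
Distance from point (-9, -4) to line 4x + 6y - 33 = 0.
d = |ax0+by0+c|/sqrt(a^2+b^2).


|4*(-9) + 6*(-4) - 33| = |-93| = 93
sqrt(16 + 36) = sqrt(52) = 7.2111
d = 93/sqrt(52) = 12.8968

12.8968


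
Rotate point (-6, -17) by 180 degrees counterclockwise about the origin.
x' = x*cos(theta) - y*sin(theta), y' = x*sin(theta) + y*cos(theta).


cos(180) = -1, sin(180) = 0
x' = -6*(-1) + 17*0 = 6
y' = -6*0 - 17*(-1) = 17

(6, 17)


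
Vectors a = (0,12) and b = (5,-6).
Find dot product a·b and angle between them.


a·b = 0*5 + 12*(-6) = 0 - 72 = -72
|a| = sqrt(0+144) = 12.0000
|b| = sqrt(25+36) = 7.8102
cos(theta) = -72/(sqrt(144)*sqrt(61)) = -72/sqrt(8784) = -0.768221
theta = arccos(-72/sqrt(8784)) = 140.1944 degrees

a·b = -72, theta = 140.1944 deg


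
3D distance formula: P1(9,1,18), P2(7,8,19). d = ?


dx=-2, dy=7, dz=1
d = sqrt(4+49+1) = sqrt(54) = 7.3485

7.3485


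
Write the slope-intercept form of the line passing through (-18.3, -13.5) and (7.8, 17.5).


m = (31.0)/(26.1) = 1.1877
b = y1 - m*x1 = -13.5 - (31.0*(-18.3))/(26.1) = -13.5 + 21.7356 = 8.2356

y = 1.1877x + 8.2356


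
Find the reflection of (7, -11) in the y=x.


Reflection rule for y=x: (y, x)
(7, -11) -> (-11, 7)

(-11, 7)


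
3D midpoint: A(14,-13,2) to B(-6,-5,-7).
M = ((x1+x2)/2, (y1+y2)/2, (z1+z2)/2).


Mx = (14- 6)/2 = 4.0000
My = (-13- 5)/2 = -9.0000
Mz = (2- 7)/2 = -2.5000

M = (4.0000, -9.0000, -2.5000)


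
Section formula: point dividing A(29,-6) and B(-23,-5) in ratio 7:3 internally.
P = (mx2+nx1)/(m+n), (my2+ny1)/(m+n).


Px = (7*(-23) + 3*29)/10 = -74/10 = -7.4000
Py = (7*(-5) + 3*(-6))/10 = -53/10 = -5.3000

P = (-7.4000, -5.3000)


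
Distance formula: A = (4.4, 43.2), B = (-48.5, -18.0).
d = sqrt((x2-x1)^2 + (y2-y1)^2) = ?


dx = -48.5 - 4.4 = -52.9
dy = -18.0 - 43.2 = -61.2
d = sqrt(2798.41 + 3745.44) = sqrt(6543.85) = 80.8941

80.8941


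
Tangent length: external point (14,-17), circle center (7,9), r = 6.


d = sqrt((14-7)^2 + (-17-9)^2) = sqrt(49+676) = 26.9258
L = sqrt(725.0000 - 36) = sqrt(689.0000) = 26.2488

26.2488


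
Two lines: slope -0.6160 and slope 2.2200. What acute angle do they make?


m1-m2 = -2.836
1+m1*m2 = -0.36752
tan(theta) = |-2.836/(-0.36752)| = 7.716587
theta = arctan(|-2.836/(-0.36752)|) = 82.6161 degrees (acute angle)

82.6161 degrees


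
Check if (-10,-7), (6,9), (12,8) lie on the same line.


-10*(9-8) + 6*(8+ 7) + 12*(-7-9)
= -10 + 90 - 192 = -112

No, not collinear (determinant = -112)


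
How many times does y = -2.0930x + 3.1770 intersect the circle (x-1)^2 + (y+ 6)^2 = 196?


Substitute y = -2.0930x + 3.1770: (x-1)^2 + (-2.0930x+3.1770+ 6)^2 = 196
Expand to Ax^2 + Bx + C = 0, where b-k = 9.177
A = 1+m^2 = 5.380649
B = 2(m(b-k) - h) = 2(-2.0930*9.177 - 1) = -40.414922
C = h^2 + (b-k)^2 - r^2 = 1 + 84.217329 - 196 = -110.782671
disc = B^2-4AC = 1633.3659 + 2384.3307 = 4017.6966
disc > 0

2 intersection points


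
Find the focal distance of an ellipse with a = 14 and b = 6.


c^2 = 14^2 - 6^2 = 196 - 36 = 160
c = sqrt(160) = 12.6491

c = 12.6491


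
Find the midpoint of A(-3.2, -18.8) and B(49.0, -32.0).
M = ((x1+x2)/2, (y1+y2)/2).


Mx = (-3.2 + 49.0)/2 = 45.8/2 = 22.9000
My = (-18.8 - 32.0)/2 = -50.8/2 = -25.4000

(22.9000, -25.4000)


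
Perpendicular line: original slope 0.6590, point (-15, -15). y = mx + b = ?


Perpendicular slope = -1/m1 = -1/0.6590 = -1.5175
b2 = y0 - m2*x0 = -15 - 15/0.6590 = -15 - 22.7618 = -37.7618

y = -1.5175x - 37.7618


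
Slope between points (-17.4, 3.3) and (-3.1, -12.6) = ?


dy = -12.6 - 3.3 = -15.9
dx = -3.1 + 17.4 = 14.3
m = -15.9/14.3 = -1.1119

m = -1.1119


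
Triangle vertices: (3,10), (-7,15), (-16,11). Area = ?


3*(15-11) = 12
-7*(11-10) = -7
-16*(10-15) = 80
sum = 85
Area = |85|/2 = 42.5000

42.5000 sq units


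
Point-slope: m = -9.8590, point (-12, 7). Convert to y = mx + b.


y - 7 = -9.8590(x + 12)
y = -9.8590x + 7 + 9.8590*(-12)
y = -9.8590x - 111.3080

y = -9.8590x - 111.3080


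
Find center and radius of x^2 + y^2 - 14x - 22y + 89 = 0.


h = -D/2 = 14/2 = 7
k = -E/2 = 22/2 = 11
r^2 = h^2 + k^2 - F = 49 + 121 - 89 = 81
r = 9

Center (7, 11), radius = 9


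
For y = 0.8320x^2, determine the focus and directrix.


a = 0.8320
1/(4a) = 0.3005
Focus = (0, 0.3005)
Directrix: y = -0.3005

Focus = (0, 0.3005), Directrix: y = -0.3005


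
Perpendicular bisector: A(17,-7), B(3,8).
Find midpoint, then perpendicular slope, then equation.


Midpoint = (10, 0.5)
Slope of AB = dy/dx = 15/(-14) = -1.0714
Perp slope = -dx/dy = 14/15 = 0.9333
b = My - (perp slope)*Mx = 0.5 + (-14*10)/15 = 0.5 - 9.3333 = -8.8333

y = 0.9333x - 8.8333


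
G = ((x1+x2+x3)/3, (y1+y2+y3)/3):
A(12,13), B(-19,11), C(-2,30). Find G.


Gx = (12- 19- 2)/3 = -9/3 = -3.0000
Gy = (13+11+30)/3 = 54/3 = 18.0000

G = (-3.0000, 18.0000)


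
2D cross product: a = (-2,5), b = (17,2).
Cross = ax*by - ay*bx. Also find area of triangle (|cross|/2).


cross = -2*2 - 5*17 = -4 - 85 = -89
Triangle area = |-89|/2 = 89/2 = 44.5000

cross = -89, triangle area = 44.5000


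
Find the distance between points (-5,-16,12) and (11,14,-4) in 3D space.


dx=16, dy=30, dz=-16
d = sqrt(256+900+256) = sqrt(1412) = 37.5766

37.5766


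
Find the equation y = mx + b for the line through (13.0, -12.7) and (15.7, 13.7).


m = (26.4)/(2.7) = 9.7778
b = y1 - m*x1 = -12.7 - (26.4*13.0)/(2.7) = -12.7 - 127.1111 = -139.8111

y = 9.7778x - 139.8111


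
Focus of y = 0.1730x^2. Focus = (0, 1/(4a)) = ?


a = 0.1730
4a = 0.6920
focus = (0, 1/0.6920) = (0, 1.4451)

Focus = (0, 1.4451)


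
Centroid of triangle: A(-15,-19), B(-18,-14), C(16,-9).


Gx = (-15- 18+16)/3 = -17/3 = -5.6667
Gy = (-19- 14- 9)/3 = -42/3 = -14.0000

G = (-5.6667, -14.0000)


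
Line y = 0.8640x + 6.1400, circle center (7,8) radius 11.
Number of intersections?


Substitute y = 0.8640x + 6.1400: (x-7)^2 + (0.8640x+6.1400-8)^2 = 121
Expand to Ax^2 + Bx + C = 0, where b-k = -1.86
A = 1+m^2 = 1.746496
B = 2(m(b-k) - h) = 2(0.8640*(-1.86) - 7) = -17.21408
C = h^2 + (b-k)^2 - r^2 = 49 + 3.4596 - 121 = -68.5404
disc = B^2-4AC = 296.3246 + 478.8221 = 775.1467
disc > 0

2 intersection points


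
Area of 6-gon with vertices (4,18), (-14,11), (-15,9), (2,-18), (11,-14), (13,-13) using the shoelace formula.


sum(xi*y_{i+1}) = 4*11 - 14*9 - 15*(-18) + 2*(-14) + 11*(-13) + 13*18 = 251
sum(yi*x_{i+1}) = 18*(-14) + 11*(-15) + 9*2 - 18*11 - 14*13 - 13*4 = -831
Area = |251 + 831|/2 = 1082/2 = 541.0000

541.0000 sq units


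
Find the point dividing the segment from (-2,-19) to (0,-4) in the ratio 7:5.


Px = (7*0 + 5*(-2))/12 = -10/12 = -0.8333
Py = (7*(-4) + 5*(-19))/12 = -123/12 = -10.2500

P = (-0.8333, -10.2500)


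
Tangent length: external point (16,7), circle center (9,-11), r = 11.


d = sqrt((16-9)^2 + (7+ 11)^2) = sqrt(49+324) = 19.3132
L = sqrt(373.0000 - 121) = sqrt(252.0000) = 15.8745

15.8745


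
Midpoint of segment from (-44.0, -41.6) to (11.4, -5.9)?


Mx = (-44.0 + 11.4)/2 = -32.6/2 = -16.3000
My = (-41.6 - 5.9)/2 = -47.5/2 = -23.7500

(-16.3000, -23.7500)


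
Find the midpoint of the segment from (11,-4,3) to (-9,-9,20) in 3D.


Mx = (11- 9)/2 = 1.0000
My = (-4- 9)/2 = -6.5000
Mz = (3+20)/2 = 11.5000

M = (1.0000, -6.5000, 11.5000)


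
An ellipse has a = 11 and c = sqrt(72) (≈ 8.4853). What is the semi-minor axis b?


b^2 = 11^2 - (sqrt(72))^2 = 121 - 72 = 49
b = sqrt(49) = 7

b = 7


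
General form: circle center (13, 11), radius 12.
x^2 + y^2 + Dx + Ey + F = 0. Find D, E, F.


(x-13)^2 + (y-11)^2 = 12^2
D = -2h = -26, E = -2k = -22
F = h^2+k^2-r^2 = 169+121-144 = 146

D = -26, E = -22, F = 146


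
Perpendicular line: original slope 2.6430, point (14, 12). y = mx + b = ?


Perpendicular slope = -1/m1 = -1/2.6430 = -0.3784
b2 = y0 - m2*x0 = 12 + 14/2.6430 = 12 + 5.2970 = 17.2970

y = -0.3784x + 17.2970


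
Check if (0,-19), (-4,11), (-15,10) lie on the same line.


0*(11-10) - 4*(10+ 19) - 15*(-19-11)
= 0 - 116 + 450 = 334

No, not collinear (determinant = 334)


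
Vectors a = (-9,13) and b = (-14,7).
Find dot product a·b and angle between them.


a·b = -9*(-14) + 13*7 = 126 + 91 = 217
|a| = sqrt(81+169) = 15.8114
|b| = sqrt(196+49) = 15.6525
cos(theta) = 217/(sqrt(250)*sqrt(245)) = 217/sqrt(61250) = 0.876812
theta = arccos(217/sqrt(61250)) = 28.7398 degrees

a·b = 217, theta = 28.7398 deg


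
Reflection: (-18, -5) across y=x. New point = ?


Reflection rule for y=x: (y, x)
(-18, -5) -> (-5, -18)

(-5, -18)


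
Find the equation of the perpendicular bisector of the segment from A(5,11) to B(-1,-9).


Midpoint = (2, 1)
Slope of AB = dy/dx = -20/(-6) = 3.3333
Perp slope = -dx/dy = -6/20 = -0.3000
b = My - (perp slope)*Mx = 1 + (-6*2)/(-20) = 1 + 0.6000 = 1.6000

y = -0.3000x + 1.6000


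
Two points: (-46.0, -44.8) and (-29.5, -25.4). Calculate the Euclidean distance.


dx = -29.5 + 46.0 = 16.5
dy = -25.4 + 44.8 = 19.4
d = sqrt(272.25 + 376.36) = sqrt(648.61) = 25.4678

25.4678


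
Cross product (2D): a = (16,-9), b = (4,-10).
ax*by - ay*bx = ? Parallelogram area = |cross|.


cross = 16*(-10) + 9*4 = -160 + 36 = -124
Parallelogram area = |-124| = 124

cross = -124, parallelogram area = 124


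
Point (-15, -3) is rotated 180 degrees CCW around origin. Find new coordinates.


cos(180) = -1, sin(180) = 0
x' = -15*(-1) + 3*0 = 15
y' = -15*0 - 3*(-1) = 3

(15, 3)


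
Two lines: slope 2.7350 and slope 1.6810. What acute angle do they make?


m1-m2 = 1.054
1+m1*m2 = 5.597535
tan(theta) = |1.054/5.597535| = 0.188297
theta = arctan(|1.054/5.597535|) = 10.6638 degrees (acute angle)

10.6638 degrees


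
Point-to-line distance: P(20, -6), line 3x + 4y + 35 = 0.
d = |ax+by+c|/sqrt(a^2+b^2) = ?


|3*20 + 4*(-6) + 35| = |71| = 71
sqrt(9 + 16) = sqrt(25) = 5.0000
d = 71/sqrt(25) = 14.2000

14.2000


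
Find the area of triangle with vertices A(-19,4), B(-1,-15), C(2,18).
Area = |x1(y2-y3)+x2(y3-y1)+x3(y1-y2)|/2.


-19*(-15-18) = 627
-1*(18-4) = -14
2*(4+ 15) = 38
sum = 651
Area = |651|/2 = 325.5000

325.5000 sq units


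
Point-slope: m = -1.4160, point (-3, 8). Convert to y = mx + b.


y - 8 = -1.4160(x + 3)
y = -1.4160x + 8 + 1.4160*(-3)
y = -1.4160x + 3.7520

y = -1.4160x + 3.7520


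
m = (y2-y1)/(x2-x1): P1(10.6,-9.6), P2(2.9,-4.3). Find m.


dy = -4.3 + 9.6 = 5.3
dx = 2.9 - 10.6 = -7.7
m = 5.3/(-7.7) = -0.6883

m = -0.6883


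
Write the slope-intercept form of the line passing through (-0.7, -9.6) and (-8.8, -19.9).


m = (-10.3)/(-8.1) = 1.2716
b = y1 - m*x1 = -9.6 - (-10.3*(-0.7))/(-8.1) = -9.6 + 0.8901 = -8.7099

y = 1.2716x - 8.7099


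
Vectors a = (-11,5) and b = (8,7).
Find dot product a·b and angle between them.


a·b = -11*8 + 5*7 = -88 + 35 = -53
|a| = sqrt(121+25) = 12.0830
|b| = sqrt(64+49) = 10.6301
cos(theta) = -53/(sqrt(146)*sqrt(113)) = -53/sqrt(16498) = -0.412629
theta = arccos(-53/sqrt(16498)) = 114.3701 degrees

a·b = -53, theta = 114.3701 deg


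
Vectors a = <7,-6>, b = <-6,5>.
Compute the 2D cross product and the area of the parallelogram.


cross = 7*5 + 6*(-6) = 35 - 36 = -1
Parallelogram area = |-1| = 1

cross = -1, parallelogram area = 1


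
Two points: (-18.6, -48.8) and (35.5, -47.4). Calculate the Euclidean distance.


dx = 35.5 + 18.6 = 54.1
dy = -47.4 + 48.8 = 1.4
d = sqrt(2926.81 + 1.96) = sqrt(2928.77) = 54.1181

54.1181


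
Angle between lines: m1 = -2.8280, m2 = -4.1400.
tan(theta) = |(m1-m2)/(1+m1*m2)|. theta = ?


m1-m2 = 1.312
1+m1*m2 = 12.70792
tan(theta) = |1.312/12.70792| = 0.103243
theta = arctan(|1.312/12.70792|) = 5.8945 degrees (acute angle)

5.8945 degrees


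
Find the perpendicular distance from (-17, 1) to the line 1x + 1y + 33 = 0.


|1*(-17) + 1*1 + 33| = |17| = 17
sqrt(1 + 1) = sqrt(2) = 1.4142
d = 17/sqrt(2) = 12.0208

12.0208


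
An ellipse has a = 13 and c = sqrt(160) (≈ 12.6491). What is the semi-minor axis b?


b^2 = 13^2 - (sqrt(160))^2 = 169 - 160 = 9
b = sqrt(9) = 3

b = 3


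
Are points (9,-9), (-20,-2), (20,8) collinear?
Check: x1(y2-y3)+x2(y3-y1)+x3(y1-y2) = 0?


9*(-2-8) - 20*(8+ 9) + 20*(-9+ 2)
= -90 - 340 - 140 = -570

No, not collinear (determinant = -570)


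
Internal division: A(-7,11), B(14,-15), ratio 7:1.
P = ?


Px = (7*14 + 1*(-7))/8 = 91/8 = 11.3750
Py = (7*(-15) + 1*11)/8 = -94/8 = -11.7500

P = (11.3750, -11.7500)


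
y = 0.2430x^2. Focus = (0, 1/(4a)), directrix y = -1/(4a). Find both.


a = 0.2430
1/(4a) = 1.0288
Focus = (0, 1.0288)
Directrix: y = -1.0288

Focus = (0, 1.0288), Directrix: y = -1.0288


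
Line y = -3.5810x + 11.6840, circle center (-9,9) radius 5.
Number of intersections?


Substitute y = -3.5810x + 11.6840: (x+ 9)^2 + (-3.5810x+11.6840-9)^2 = 25
Expand to Ax^2 + Bx + C = 0, where b-k = 2.684
A = 1+m^2 = 13.823561
B = 2(m(b-k) - h) = 2(-3.5810*2.684 + 9) = -1.222808
C = h^2 + (b-k)^2 - r^2 = 81 + 7.203856 - 25 = 63.203856
disc = B^2-4AC = 1.4953 - 3494.8094 = -3493.3141
disc < 0

0 intersection points


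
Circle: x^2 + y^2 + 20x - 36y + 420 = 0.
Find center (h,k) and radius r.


h = -D/2 = -20/2 = -10
k = -E/2 = 36/2 = 18
r^2 = h^2 + k^2 - F = 100 + 324 - 420 = 4
r = 2

Center (-10, 18), radius = 2


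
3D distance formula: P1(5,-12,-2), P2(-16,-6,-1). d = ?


dx=-21, dy=6, dz=1
d = sqrt(441+36+1) = sqrt(478) = 21.8632

21.8632


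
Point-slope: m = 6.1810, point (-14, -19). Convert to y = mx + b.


y + 19 = 6.1810(x + 14)
y = 6.1810x - 19 - 6.1810*(-14)
y = 6.1810x + 67.5340

y = 6.1810x + 67.5340


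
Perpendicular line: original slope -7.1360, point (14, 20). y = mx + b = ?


Perpendicular slope = -1/m1 = -1/(-7.1360) = 0.1401
b2 = y0 - m2*x0 = 20 + 14/(-7.1360) = 20 - 1.9619 = 18.0381

y = 0.1401x + 18.0381


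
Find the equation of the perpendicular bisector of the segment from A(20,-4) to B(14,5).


Midpoint = (17, 0.5)
Slope of AB = dy/dx = 9/(-6) = -1.5000
Perp slope = -dx/dy = 6/9 = 0.6667
b = My - (perp slope)*Mx = 0.5 + (-6*17)/9 = 0.5 - 11.3333 = -10.8333

y = 0.6667x - 10.8333


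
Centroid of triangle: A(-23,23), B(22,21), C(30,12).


Gx = (-23+22+30)/3 = 29/3 = 9.6667
Gy = (23+21+12)/3 = 56/3 = 18.6667

G = (9.6667, 18.6667)


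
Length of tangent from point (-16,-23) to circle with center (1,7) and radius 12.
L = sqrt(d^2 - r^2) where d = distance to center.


d = sqrt((-16-1)^2 + (-23-7)^2) = sqrt(289+900) = 34.4819
L = sqrt(1189.0000 - 144) = sqrt(1045.0000) = 32.3265

32.3265


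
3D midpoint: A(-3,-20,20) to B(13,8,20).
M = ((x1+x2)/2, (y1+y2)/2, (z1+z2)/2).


Mx = (-3+13)/2 = 5.0000
My = (-20+8)/2 = -6.0000
Mz = (20+20)/2 = 20.0000

M = (5.0000, -6.0000, 20.0000)


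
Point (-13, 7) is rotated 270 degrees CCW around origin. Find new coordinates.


cos(270) = 0, sin(270) = -1
x' = -13*0 - 7*(-1) = 7
y' = -13*(-1) + 7*0 = 13

(7, 13)


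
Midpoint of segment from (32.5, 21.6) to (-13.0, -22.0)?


Mx = (32.5 - 13.0)/2 = 19.5/2 = 9.7500
My = (21.6 - 22.0)/2 = -0.4/2 = -0.2000

(9.7500, -0.2000)


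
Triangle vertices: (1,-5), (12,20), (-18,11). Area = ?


1*(20-11) = 9
12*(11+ 5) = 192
-18*(-5-20) = 450
sum = 651
Area = |651|/2 = 325.5000

325.5000 sq units


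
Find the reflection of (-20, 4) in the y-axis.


Reflection rule for y-axis: (-x, y)
(-20, 4) -> (20, 4)

(20, 4)


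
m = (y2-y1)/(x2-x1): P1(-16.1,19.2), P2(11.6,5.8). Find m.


dy = 5.8 - 19.2 = -13.4
dx = 11.6 + 16.1 = 27.7
m = -13.4/27.7 = -0.4838

m = -0.4838


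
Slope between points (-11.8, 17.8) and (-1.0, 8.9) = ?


dy = 8.9 - 17.8 = -8.9
dx = -1.0 + 11.8 = 10.8
m = -8.9/10.8 = -0.8241

m = -0.8241


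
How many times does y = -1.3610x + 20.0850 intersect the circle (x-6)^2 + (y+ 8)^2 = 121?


Substitute y = -1.3610x + 20.0850: (x-6)^2 + (-1.3610x+20.0850+ 8)^2 = 121
Expand to Ax^2 + Bx + C = 0, where b-k = 28.085
A = 1+m^2 = 2.852321
B = 2(m(b-k) - h) = 2(-1.3610*28.085 - 6) = -88.44737
C = h^2 + (b-k)^2 - r^2 = 36 + 788.767225 - 121 = 703.767225
disc = B^2-4AC = 7822.9373 - 8029.4801 = -206.5428
disc < 0

0 intersection points


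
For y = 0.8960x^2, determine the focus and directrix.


a = 0.8960
1/(4a) = 0.2790
Focus = (0, 0.2790)
Directrix: y = -0.2790

Focus = (0, 0.2790), Directrix: y = -0.2790


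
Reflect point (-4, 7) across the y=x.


Reflection rule for y=x: (y, x)
(-4, 7) -> (7, -4)

(7, -4)


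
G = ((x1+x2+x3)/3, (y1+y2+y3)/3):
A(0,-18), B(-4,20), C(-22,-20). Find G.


Gx = (0- 4- 22)/3 = -26/3 = -8.6667
Gy = (-18+20- 20)/3 = -18/3 = -6.0000

G = (-8.6667, -6.0000)


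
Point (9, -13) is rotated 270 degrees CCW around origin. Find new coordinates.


cos(270) = 0, sin(270) = -1
x' = 9*0 + 13*(-1) = -13
y' = 9*(-1) - 13*0 = -9

(-13, -9)


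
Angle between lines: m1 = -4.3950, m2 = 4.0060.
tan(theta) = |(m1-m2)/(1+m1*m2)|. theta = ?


m1-m2 = -8.401
1+m1*m2 = -16.60637
tan(theta) = |-8.401/(-16.60637)| = 0.505890
theta = arctan(|-8.401/(-16.60637)|) = 26.8344 degrees (acute angle)

26.8344 degrees


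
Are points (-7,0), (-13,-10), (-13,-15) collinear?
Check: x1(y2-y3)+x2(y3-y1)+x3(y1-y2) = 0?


-7*(-10+ 15) - 13*(-15-0) - 13*(0+ 10)
= -35 + 195 - 130 = 30

No, not collinear (determinant = 30)


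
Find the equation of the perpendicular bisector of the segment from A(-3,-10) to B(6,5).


Midpoint = (1.5, -2.5)
Slope of AB = dy/dx = 15/9 = 1.6667
Perp slope = -dx/dy = -9/15 = -0.6000
b = My - (perp slope)*Mx = -2.5 + (9*1.5)/15 = -2.5 + 0.9000 = -1.6000

y = -0.6000x - 1.6000


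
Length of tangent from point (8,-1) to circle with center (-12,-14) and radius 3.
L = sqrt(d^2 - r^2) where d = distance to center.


d = sqrt((8+ 12)^2 + (-1+ 14)^2) = sqrt(400+169) = 23.8537
L = sqrt(569.0000 - 9) = sqrt(560.0000) = 23.6643

23.6643


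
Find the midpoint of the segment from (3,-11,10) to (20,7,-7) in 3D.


Mx = (3+20)/2 = 11.5000
My = (-11+7)/2 = -2.0000
Mz = (10- 7)/2 = 1.5000

M = (11.5000, -2.0000, 1.5000)


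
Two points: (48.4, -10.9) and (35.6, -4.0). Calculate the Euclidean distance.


dx = 35.6 - 48.4 = -12.8
dy = -4.0 + 10.9 = 6.9
d = sqrt(163.84 + 47.61) = sqrt(211.45) = 14.5413

14.5413


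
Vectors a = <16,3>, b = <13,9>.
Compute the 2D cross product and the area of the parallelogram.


cross = 16*9 - 3*13 = 144 - 39 = 105
Parallelogram area = |105| = 105

cross = 105, parallelogram area = 105


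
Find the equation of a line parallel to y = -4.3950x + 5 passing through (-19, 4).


Parallel lines have equal slopes.
m2 = -4.3950
b2 = 4 + 4.3950*(-19) = -79.5050

y = -4.3950x - 79.5050


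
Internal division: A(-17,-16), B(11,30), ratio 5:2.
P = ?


Px = (5*11 + 2*(-17))/7 = 21/7 = 3.0000
Py = (5*30 + 2*(-16))/7 = 118/7 = 16.8571

P = (3.0000, 16.8571)


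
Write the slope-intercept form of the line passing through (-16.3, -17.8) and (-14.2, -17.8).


m = (0.0)/(2.1) = 0
b = y1 - m*x1 = -17.8 - (0.0*(-16.3))/(2.1) = -17.8 - 0 = -17.8000

y = 0x - 17.8000


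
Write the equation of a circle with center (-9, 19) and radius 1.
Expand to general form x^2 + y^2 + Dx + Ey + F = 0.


(x+ 9)^2 + (y-19)^2 = 1^2
D = -2h = 18, E = -2k = -38
F = h^2+k^2-r^2 = 81+361-1 = 441

x^2 + y^2 + 18x - 38y + 441 = 0


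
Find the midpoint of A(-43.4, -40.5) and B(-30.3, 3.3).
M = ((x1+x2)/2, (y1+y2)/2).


Mx = (-43.4 - 30.3)/2 = -73.7/2 = -36.8500
My = (-40.5 + 3.3)/2 = -37.2/2 = -18.6000

(-36.8500, -18.6000)


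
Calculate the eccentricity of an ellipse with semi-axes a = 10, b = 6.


c = sqrt(100-36) = sqrt(64) = 8.0000
e = c/a = 8/10 = 0.8000

e = 0.8000


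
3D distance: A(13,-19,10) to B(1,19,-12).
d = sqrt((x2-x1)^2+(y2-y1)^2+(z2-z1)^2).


dx=-12, dy=38, dz=-22
d = sqrt(144+1444+484) = sqrt(2072) = 45.5192

45.5192


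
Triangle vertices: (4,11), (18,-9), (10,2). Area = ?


4*(-9-2) = -44
18*(2-11) = -162
10*(11+ 9) = 200
sum = -6
Area = |-6|/2 = 3.0000

3.0000 sq units


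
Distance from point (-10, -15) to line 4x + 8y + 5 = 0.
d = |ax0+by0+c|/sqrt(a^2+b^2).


|4*(-10) + 8*(-15) + 5| = |-155| = 155
sqrt(16 + 64) = sqrt(80) = 8.9443
d = 155/sqrt(80) = 17.3295

17.3295


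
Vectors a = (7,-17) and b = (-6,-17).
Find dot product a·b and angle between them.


a·b = 7*(-6) - 17*(-17) = -42 + 289 = 247
|a| = sqrt(49+289) = 18.3848
|b| = sqrt(36+289) = 18.0278
cos(theta) = 247/(sqrt(338)*sqrt(325)) = 247/sqrt(109850) = 0.745241
theta = arccos(247/sqrt(109850)) = 41.8202 degrees

a·b = 247, theta = 41.8202 deg


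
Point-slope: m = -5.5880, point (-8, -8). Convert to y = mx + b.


y + 8 = -5.5880(x + 8)
y = -5.5880x - 8 + 5.5880*(-8)
y = -5.5880x - 52.7040

y = -5.5880x - 52.7040


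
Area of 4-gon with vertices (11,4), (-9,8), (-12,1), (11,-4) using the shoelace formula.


sum(xi*y_{i+1}) = 11*8 - 9*1 - 12*(-4) + 11*4 = 171
sum(yi*x_{i+1}) = 4*(-9) + 8*(-12) + 1*11 - 4*11 = -165
Area = |171 + 165|/2 = 336/2 = 168.0000

168.0000 sq units


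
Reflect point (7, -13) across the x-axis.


Reflection rule for x-axis: (x, -y)
(7, -13) -> (7, 13)

(7, 13)


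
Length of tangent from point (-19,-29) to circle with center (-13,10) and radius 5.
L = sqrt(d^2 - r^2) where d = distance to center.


d = sqrt((-19+ 13)^2 + (-29-10)^2) = sqrt(36+1521) = 39.4588
L = sqrt(1557.0000 - 25) = sqrt(1532.0000) = 39.1408

39.1408


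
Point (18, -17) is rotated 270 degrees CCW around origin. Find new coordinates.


cos(270) = 0, sin(270) = -1
x' = 18*0 + 17*(-1) = -17
y' = 18*(-1) - 17*0 = -18

(-17, -18)


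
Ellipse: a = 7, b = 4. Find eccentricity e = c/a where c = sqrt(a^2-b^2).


c = sqrt(49-16) = sqrt(33) = 5.7446
e = c/a = sqrt(33)/7 = 0.8207

e = 0.8207


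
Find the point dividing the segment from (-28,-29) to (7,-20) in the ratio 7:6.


Px = (7*7 + 6*(-28))/13 = -119/13 = -9.1538
Py = (7*(-20) + 6*(-29))/13 = -314/13 = -24.1538

P = (-9.1538, -24.1538)


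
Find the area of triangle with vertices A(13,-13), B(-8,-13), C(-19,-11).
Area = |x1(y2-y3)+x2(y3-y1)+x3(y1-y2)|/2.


13*(-13+ 11) = -26
-8*(-11+ 13) = -16
-19*(-13+ 13) = 0
sum = -42
Area = |-42|/2 = 21.0000

21.0000 sq units


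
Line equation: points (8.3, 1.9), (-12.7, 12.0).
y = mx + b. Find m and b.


m = (10.1)/(-21.0) = -0.4810
b = y1 - m*x1 = 1.9 - (10.1*8.3)/(-21.0) = 1.9 + 3.9919 = 5.8919

y = -0.4810x + 5.8919


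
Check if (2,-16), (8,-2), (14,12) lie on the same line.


2*(-2-12) + 8*(12+ 16) + 14*(-16+ 2)
= -28 + 224 - 196 = 0

Yes, collinear (determinant = 0)


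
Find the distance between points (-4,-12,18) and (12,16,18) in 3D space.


dx=16, dy=28, dz=0
d = sqrt(256+784+0) = sqrt(1040) = 32.2490

32.2490


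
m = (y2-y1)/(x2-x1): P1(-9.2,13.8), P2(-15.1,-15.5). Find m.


dy = -15.5 - 13.8 = -29.3
dx = -15.1 + 9.2 = -5.9
m = -29.3/(-5.9) = 4.9661

m = 4.9661


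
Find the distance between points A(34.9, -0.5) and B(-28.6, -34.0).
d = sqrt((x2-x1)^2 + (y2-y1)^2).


dx = -28.6 - 34.9 = -63.5
dy = -34.0 + 0.5 = -33.5
d = sqrt(4032.25 + 1122.25) = sqrt(5154.5) = 71.7948

71.7948


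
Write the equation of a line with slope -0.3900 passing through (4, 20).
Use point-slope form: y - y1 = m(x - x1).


y - 20 = -0.3900(x - 4)
y = -0.3900x + 20 + 0.3900*4
y = -0.3900x + 21.5600

y = -0.3900x + 21.5600


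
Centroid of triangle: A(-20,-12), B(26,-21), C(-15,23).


Gx = (-20+26- 15)/3 = -9/3 = -3.0000
Gy = (-12- 21+23)/3 = -10/3 = -3.3333

G = (-3.0000, -3.3333)


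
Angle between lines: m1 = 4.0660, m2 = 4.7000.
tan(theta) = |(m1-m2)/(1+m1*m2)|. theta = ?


m1-m2 = -0.634
1+m1*m2 = 20.1102
tan(theta) = |-0.634/20.1102| = 0.031526
theta = arctan(|-0.634/20.1102|) = 1.8057 degrees (acute angle)

1.8057 degrees


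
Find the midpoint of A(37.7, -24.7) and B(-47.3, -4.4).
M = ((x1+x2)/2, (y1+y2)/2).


Mx = (37.7 - 47.3)/2 = -9.6/2 = -4.8000
My = (-24.7 - 4.4)/2 = -29.1/2 = -14.5500

(-4.8000, -14.5500)
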